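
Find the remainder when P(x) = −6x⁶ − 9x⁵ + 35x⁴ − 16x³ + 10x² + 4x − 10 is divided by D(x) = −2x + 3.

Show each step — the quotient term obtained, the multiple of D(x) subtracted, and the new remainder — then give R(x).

Step 1: lead(−6x⁶ − 9x⁵ + 35x⁴ − 16x³ + 10x² + 4x − 10) ÷ lead(D) = −6x⁶ ÷ −2x = 3x⁵. Subtract (3x⁵)·D = −6x⁶ + 9x⁵. Remainder: −18x⁵ + 35x⁴ − 16x³ + 10x² + 4x − 10.
Step 2: lead(−18x⁵ + 35x⁴ − 16x³ + 10x² + 4x − 10) ÷ lead(D) = −18x⁵ ÷ −2x = 9x⁴. Subtract (9x⁴)·D = −18x⁵ + 27x⁴. Remainder: 8x⁴ − 16x³ + 10x² + 4x − 10.
Step 3: lead(8x⁴ − 16x³ + 10x² + 4x − 10) ÷ lead(D) = 8x⁴ ÷ −2x = −4x³. Subtract (−4x³)·D = 8x⁴ − 12x³. Remainder: −4x³ + 10x² + 4x − 10.
Step 4: lead(−4x³ + 10x² + 4x − 10) ÷ lead(D) = −4x³ ÷ −2x = 2x². Subtract (2x²)·D = −4x³ + 6x². Remainder: 4x² + 4x − 10.
Step 5: lead(4x² + 4x − 10) ÷ lead(D) = 4x² ÷ −2x = −2x. Subtract (−2x)·D = 4x² − 6x. Remainder: 10x − 10.
Step 6: lead(10x − 10) ÷ lead(D) = 10x ÷ −2x = −5. Subtract (−5)·D = 10x − 15. Remainder: 5.

R(x) = 5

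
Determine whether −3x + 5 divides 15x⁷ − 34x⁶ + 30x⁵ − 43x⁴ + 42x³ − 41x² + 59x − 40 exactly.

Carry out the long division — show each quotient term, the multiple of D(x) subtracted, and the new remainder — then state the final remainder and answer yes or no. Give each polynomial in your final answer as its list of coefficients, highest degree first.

R = [0], so D(x) is a factor of P(x). yes

Step 1: lead(15x⁷ − 34x⁶ + 30x⁵ − 43x⁴ + 42x³ − 41x² + 59x − 40) ÷ lead(D) = 15x⁷ ÷ −3x = −5x⁶. Subtract (−5x⁶)·D = 15x⁷ − 25x⁶. Remainder: −9x⁶ + 30x⁵ − 43x⁴ + 42x³ − 41x² + 59x − 40.
Step 2: lead(−9x⁶ + 30x⁵ − 43x⁴ + 42x³ − 41x² + 59x − 40) ÷ lead(D) = −9x⁶ ÷ −3x = 3x⁵. Subtract (3x⁵)·D = −9x⁶ + 15x⁵. Remainder: 15x⁵ − 43x⁴ + 42x³ − 41x² + 59x − 40.
Step 3: lead(15x⁵ − 43x⁴ + 42x³ − 41x² + 59x − 40) ÷ lead(D) = 15x⁵ ÷ −3x = −5x⁴. Subtract (−5x⁴)·D = 15x⁵ − 25x⁴. Remainder: −18x⁴ + 42x³ − 41x² + 59x − 40.
Step 4: lead(−18x⁴ + 42x³ − 41x² + 59x − 40) ÷ lead(D) = −18x⁴ ÷ −3x = 6x³. Subtract (6x³)·D = −18x⁴ + 30x³. Remainder: 12x³ − 41x² + 59x − 40.
Step 5: lead(12x³ − 41x² + 59x − 40) ÷ lead(D) = 12x³ ÷ −3x = −4x². Subtract (−4x²)·D = 12x³ − 20x². Remainder: −21x² + 59x − 40.
Step 6: lead(−21x² + 59x − 40) ÷ lead(D) = −21x² ÷ −3x = 7x. Subtract (7x)·D = −21x² + 35x. Remainder: 24x − 40.
Step 7: lead(24x − 40) ÷ lead(D) = 24x ÷ −3x = −8. Subtract (−8)·D = 24x − 40. Remainder: 0.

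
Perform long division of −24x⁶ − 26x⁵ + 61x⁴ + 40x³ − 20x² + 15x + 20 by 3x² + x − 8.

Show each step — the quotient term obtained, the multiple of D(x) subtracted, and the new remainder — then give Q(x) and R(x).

Q(x) = −8x⁴ − 6x³ + x² − 3x − 3; R(x) = −6x − 4

Step 1: lead(−24x⁶ − 26x⁵ + 61x⁴ + 40x³ − 20x² + 15x + 20) ÷ lead(D) = −24x⁶ ÷ 3x² = −8x⁴. Subtract (−8x⁴)·D = −24x⁶ − 8x⁵ + 64x⁴. Remainder: −18x⁵ − 3x⁴ + 40x³ − 20x² + 15x + 20.
Step 2: lead(−18x⁵ − 3x⁴ + 40x³ − 20x² + 15x + 20) ÷ lead(D) = −18x⁵ ÷ 3x² = −6x³. Subtract (−6x³)·D = −18x⁵ − 6x⁴ + 48x³. Remainder: 3x⁴ − 8x³ − 20x² + 15x + 20.
Step 3: lead(3x⁴ − 8x³ − 20x² + 15x + 20) ÷ lead(D) = 3x⁴ ÷ 3x² = x². Subtract (x²)·D = 3x⁴ + x³ − 8x². Remainder: −9x³ − 12x² + 15x + 20.
Step 4: lead(−9x³ − 12x² + 15x + 20) ÷ lead(D) = −9x³ ÷ 3x² = −3x. Subtract (−3x)·D = −9x³ − 3x² + 24x. Remainder: −9x² − 9x + 20.
Step 5: lead(−9x² − 9x + 20) ÷ lead(D) = −9x² ÷ 3x² = −3. Subtract (−3)·D = −9x² − 3x + 24. Remainder: −6x − 4.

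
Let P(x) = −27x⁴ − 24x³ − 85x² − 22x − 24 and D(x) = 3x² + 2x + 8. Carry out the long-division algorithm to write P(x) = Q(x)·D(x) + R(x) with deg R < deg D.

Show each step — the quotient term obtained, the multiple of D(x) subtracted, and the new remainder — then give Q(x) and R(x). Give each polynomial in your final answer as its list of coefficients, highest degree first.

Step 1: lead(−27x⁴ − 24x³ − 85x² − 22x − 24) ÷ lead(D) = −27x⁴ ÷ 3x² = −9x². Subtract (−9x²)·D = −27x⁴ − 18x³ − 72x². Remainder: −6x³ − 13x² − 22x − 24.
Step 2: lead(−6x³ − 13x² − 22x − 24) ÷ lead(D) = −6x³ ÷ 3x² = −2x. Subtract (−2x)·D = −6x³ − 4x² − 16x. Remainder: −9x² − 6x − 24.
Step 3: lead(−9x² − 6x − 24) ÷ lead(D) = −9x² ÷ 3x² = −3. Subtract (−3)·D = −9x² − 6x − 24. Remainder: 0.

Q = [-9, -2, -3]; R = [0]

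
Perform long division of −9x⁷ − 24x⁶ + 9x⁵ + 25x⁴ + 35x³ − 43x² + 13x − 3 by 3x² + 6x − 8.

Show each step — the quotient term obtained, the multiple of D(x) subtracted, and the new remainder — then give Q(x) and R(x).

Step 1: lead(−9x⁷ − 24x⁶ + 9x⁵ + 25x⁴ + 35x³ − 43x² + 13x − 3) ÷ lead(D) = −9x⁷ ÷ 3x² = −3x⁵. Subtract (−3x⁵)·D = −9x⁷ − 18x⁶ + 24x⁵. Remainder: −6x⁶ − 15x⁵ + 25x⁴ + 35x³ − 43x² + 13x − 3.
Step 2: lead(−6x⁶ − 15x⁵ + 25x⁴ + 35x³ − 43x² + 13x − 3) ÷ lead(D) = −6x⁶ ÷ 3x² = −2x⁴. Subtract (−2x⁴)·D = −6x⁶ − 12x⁵ + 16x⁴. Remainder: −3x⁵ + 9x⁴ + 35x³ − 43x² + 13x − 3.
Step 3: lead(−3x⁵ + 9x⁴ + 35x³ − 43x² + 13x − 3) ÷ lead(D) = −3x⁵ ÷ 3x² = −x³. Subtract (−x³)·D = −3x⁵ − 6x⁴ + 8x³. Remainder: 15x⁴ + 27x³ − 43x² + 13x − 3.
Step 4: lead(15x⁴ + 27x³ − 43x² + 13x − 3) ÷ lead(D) = 15x⁴ ÷ 3x² = 5x². Subtract (5x²)·D = 15x⁴ + 30x³ − 40x². Remainder: −3x³ − 3x² + 13x − 3.
Step 5: lead(−3x³ − 3x² + 13x − 3) ÷ lead(D) = −3x³ ÷ 3x² = −x. Subtract (−x)·D = −3x³ − 6x² + 8x. Remainder: 3x² + 5x − 3.
Step 6: lead(3x² + 5x − 3) ÷ lead(D) = 3x² ÷ 3x² = 1. Subtract (1)·D = 3x² + 6x − 8. Remainder: −x + 5.

Q(x) = −3x⁵ − 2x⁴ − x³ + 5x² − x + 1; R(x) = −x + 5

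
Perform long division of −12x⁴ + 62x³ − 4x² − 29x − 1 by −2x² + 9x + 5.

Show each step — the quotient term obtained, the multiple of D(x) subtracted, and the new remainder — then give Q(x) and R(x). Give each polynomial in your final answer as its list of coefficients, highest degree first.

Q = [6, -4, -1]; R = [4]

Step 1: lead(−12x⁴ + 62x³ − 4x² − 29x − 1) ÷ lead(D) = −12x⁴ ÷ −2x² = 6x². Subtract (6x²)·D = −12x⁴ + 54x³ + 30x². Remainder: 8x³ − 34x² − 29x − 1.
Step 2: lead(8x³ − 34x² − 29x − 1) ÷ lead(D) = 8x³ ÷ −2x² = −4x. Subtract (−4x)·D = 8x³ − 36x² − 20x. Remainder: 2x² − 9x − 1.
Step 3: lead(2x² − 9x − 1) ÷ lead(D) = 2x² ÷ −2x² = −1. Subtract (−1)·D = 2x² − 9x − 5. Remainder: 4.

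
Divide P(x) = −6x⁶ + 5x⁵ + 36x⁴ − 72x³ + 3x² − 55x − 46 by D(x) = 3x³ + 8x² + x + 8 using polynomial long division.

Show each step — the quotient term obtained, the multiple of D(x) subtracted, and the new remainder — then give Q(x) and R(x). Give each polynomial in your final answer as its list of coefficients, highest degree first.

Q = [-2, 7, -6, -5]; R = [-7, -2, -6]

Step 1: lead(−6x⁶ + 5x⁵ + 36x⁴ − 72x³ + 3x² − 55x − 46) ÷ lead(D) = −6x⁶ ÷ 3x³ = −2x³. Subtract (−2x³)·D = −6x⁶ − 16x⁵ − 2x⁴ − 16x³. Remainder: 21x⁵ + 38x⁴ − 56x³ + 3x² − 55x − 46.
Step 2: lead(21x⁵ + 38x⁴ − 56x³ + 3x² − 55x − 46) ÷ lead(D) = 21x⁵ ÷ 3x³ = 7x². Subtract (7x²)·D = 21x⁵ + 56x⁴ + 7x³ + 56x². Remainder: −18x⁴ − 63x³ − 53x² − 55x − 46.
Step 3: lead(−18x⁴ − 63x³ − 53x² − 55x − 46) ÷ lead(D) = −18x⁴ ÷ 3x³ = −6x. Subtract (−6x)·D = −18x⁴ − 48x³ − 6x² − 48x. Remainder: −15x³ − 47x² − 7x − 46.
Step 4: lead(−15x³ − 47x² − 7x − 46) ÷ lead(D) = −15x³ ÷ 3x³ = −5. Subtract (−5)·D = −15x³ − 40x² − 5x − 40. Remainder: −7x² − 2x − 6.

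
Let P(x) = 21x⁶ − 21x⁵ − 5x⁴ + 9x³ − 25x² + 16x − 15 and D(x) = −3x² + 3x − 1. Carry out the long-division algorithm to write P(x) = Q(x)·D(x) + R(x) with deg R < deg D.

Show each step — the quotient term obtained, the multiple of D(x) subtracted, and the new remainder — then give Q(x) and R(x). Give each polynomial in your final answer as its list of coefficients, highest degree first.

Step 1: lead(21x⁶ − 21x⁵ − 5x⁴ + 9x³ − 25x² + 16x − 15) ÷ lead(D) = 21x⁶ ÷ −3x² = −7x⁴. Subtract (−7x⁴)·D = 21x⁶ − 21x⁵ + 7x⁴. Remainder: −12x⁴ + 9x³ − 25x² + 16x − 15.
Step 2: lead(−12x⁴ + 9x³ − 25x² + 16x − 15) ÷ lead(D) = −12x⁴ ÷ −3x² = 4x². Subtract (4x²)·D = −12x⁴ + 12x³ − 4x². Remainder: −3x³ − 21x² + 16x − 15.
Step 3: lead(−3x³ − 21x² + 16x − 15) ÷ lead(D) = −3x³ ÷ −3x² = x. Subtract (x)·D = −3x³ + 3x² − x. Remainder: −24x² + 17x − 15.
Step 4: lead(−24x² + 17x − 15) ÷ lead(D) = −24x² ÷ −3x² = 8. Subtract (8)·D = −24x² + 24x − 8. Remainder: −7x − 7.

Q = [-7, 0, 4, 1, 8]; R = [-7, -7]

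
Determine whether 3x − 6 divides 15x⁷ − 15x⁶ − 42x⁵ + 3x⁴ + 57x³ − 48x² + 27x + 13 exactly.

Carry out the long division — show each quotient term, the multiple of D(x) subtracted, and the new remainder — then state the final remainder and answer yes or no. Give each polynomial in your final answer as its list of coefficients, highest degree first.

Step 1: lead(15x⁷ − 15x⁶ − 42x⁵ + 3x⁴ + 57x³ − 48x² + 27x + 13) ÷ lead(D) = 15x⁷ ÷ 3x = 5x⁶. Subtract (5x⁶)·D = 15x⁷ − 30x⁶. Remainder: 15x⁶ − 42x⁵ + 3x⁴ + 57x³ − 48x² + 27x + 13.
Step 2: lead(15x⁶ − 42x⁵ + 3x⁴ + 57x³ − 48x² + 27x + 13) ÷ lead(D) = 15x⁶ ÷ 3x = 5x⁵. Subtract (5x⁵)·D = 15x⁶ − 30x⁵. Remainder: −12x⁵ + 3x⁴ + 57x³ − 48x² + 27x + 13.
Step 3: lead(−12x⁵ + 3x⁴ + 57x³ − 48x² + 27x + 13) ÷ lead(D) = −12x⁵ ÷ 3x = −4x⁴. Subtract (−4x⁴)·D = −12x⁵ + 24x⁴. Remainder: −21x⁴ + 57x³ − 48x² + 27x + 13.
Step 4: lead(−21x⁴ + 57x³ − 48x² + 27x + 13) ÷ lead(D) = −21x⁴ ÷ 3x = −7x³. Subtract (−7x³)·D = −21x⁴ + 42x³. Remainder: 15x³ − 48x² + 27x + 13.
Step 5: lead(15x³ − 48x² + 27x + 13) ÷ lead(D) = 15x³ ÷ 3x = 5x². Subtract (5x²)·D = 15x³ − 30x². Remainder: −18x² + 27x + 13.
Step 6: lead(−18x² + 27x + 13) ÷ lead(D) = −18x² ÷ 3x = −6x. Subtract (−6x)·D = −18x² + 36x. Remainder: −9x + 13.
Step 7: lead(−9x + 13) ÷ lead(D) = −9x ÷ 3x = −3. Subtract (−3)·D = −9x + 18. Remainder: −5.

R = [-5], so D(x) is not a factor of P(x). no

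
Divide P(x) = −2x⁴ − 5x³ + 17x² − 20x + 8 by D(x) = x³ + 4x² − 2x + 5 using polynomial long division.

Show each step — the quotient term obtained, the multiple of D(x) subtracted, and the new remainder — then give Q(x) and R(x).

Q(x) = −2x + 3; R(x) = x² − 4x − 7

Step 1: lead(−2x⁴ − 5x³ + 17x² − 20x + 8) ÷ lead(D) = −2x⁴ ÷ x³ = −2x. Subtract (−2x)·D = −2x⁴ − 8x³ + 4x² − 10x. Remainder: 3x³ + 13x² − 10x + 8.
Step 2: lead(3x³ + 13x² − 10x + 8) ÷ lead(D) = 3x³ ÷ x³ = 3. Subtract (3)·D = 3x³ + 12x² − 6x + 15. Remainder: x² − 4x − 7.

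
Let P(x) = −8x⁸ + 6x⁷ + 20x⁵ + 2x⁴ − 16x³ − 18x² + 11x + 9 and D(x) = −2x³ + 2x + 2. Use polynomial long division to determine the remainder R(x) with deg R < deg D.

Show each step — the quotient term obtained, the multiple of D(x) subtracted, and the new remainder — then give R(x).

R(x) = 5x + 3

Step 1: lead(−8x⁸ + 6x⁷ + 20x⁵ + 2x⁴ − 16x³ − 18x² + 11x + 9) ÷ lead(D) = −8x⁸ ÷ −2x³ = 4x⁵. Subtract (4x⁵)·D = −8x⁸ + 8x⁶ + 8x⁵. Remainder: 6x⁷ − 8x⁶ + 12x⁵ + 2x⁴ − 16x³ − 18x² + 11x + 9.
Step 2: lead(6x⁷ − 8x⁶ + 12x⁵ + 2x⁴ − 16x³ − 18x² + 11x + 9) ÷ lead(D) = 6x⁷ ÷ −2x³ = −3x⁴. Subtract (−3x⁴)·D = 6x⁷ − 6x⁵ − 6x⁴. Remainder: −8x⁶ + 18x⁵ + 8x⁴ − 16x³ − 18x² + 11x + 9.
Step 3: lead(−8x⁶ + 18x⁵ + 8x⁴ − 16x³ − 18x² + 11x + 9) ÷ lead(D) = −8x⁶ ÷ −2x³ = 4x³. Subtract (4x³)·D = −8x⁶ + 8x⁴ + 8x³. Remainder: 18x⁵ − 24x³ − 18x² + 11x + 9.
Step 4: lead(18x⁵ − 24x³ − 18x² + 11x + 9) ÷ lead(D) = 18x⁵ ÷ −2x³ = −9x². Subtract (−9x²)·D = 18x⁵ − 18x³ − 18x². Remainder: −6x³ + 11x + 9.
Step 5: lead(−6x³ + 11x + 9) ÷ lead(D) = −6x³ ÷ −2x³ = 3. Subtract (3)·D = −6x³ + 6x + 6. Remainder: 5x + 3.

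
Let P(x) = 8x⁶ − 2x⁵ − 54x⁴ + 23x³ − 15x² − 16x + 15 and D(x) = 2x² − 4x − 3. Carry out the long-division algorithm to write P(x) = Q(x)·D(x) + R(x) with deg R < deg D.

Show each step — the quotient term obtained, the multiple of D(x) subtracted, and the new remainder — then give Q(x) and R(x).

Q(x) = 4x⁴ + 7x³ − 7x² + 8x − 2; R(x) = 9

Step 1: lead(8x⁶ − 2x⁵ − 54x⁴ + 23x³ − 15x² − 16x + 15) ÷ lead(D) = 8x⁶ ÷ 2x² = 4x⁴. Subtract (4x⁴)·D = 8x⁶ − 16x⁵ − 12x⁴. Remainder: 14x⁵ − 42x⁴ + 23x³ − 15x² − 16x + 15.
Step 2: lead(14x⁵ − 42x⁴ + 23x³ − 15x² − 16x + 15) ÷ lead(D) = 14x⁵ ÷ 2x² = 7x³. Subtract (7x³)·D = 14x⁵ − 28x⁴ − 21x³. Remainder: −14x⁴ + 44x³ − 15x² − 16x + 15.
Step 3: lead(−14x⁴ + 44x³ − 15x² − 16x + 15) ÷ lead(D) = −14x⁴ ÷ 2x² = −7x². Subtract (−7x²)·D = −14x⁴ + 28x³ + 21x². Remainder: 16x³ − 36x² − 16x + 15.
Step 4: lead(16x³ − 36x² − 16x + 15) ÷ lead(D) = 16x³ ÷ 2x² = 8x. Subtract (8x)·D = 16x³ − 32x² − 24x. Remainder: −4x² + 8x + 15.
Step 5: lead(−4x² + 8x + 15) ÷ lead(D) = −4x² ÷ 2x² = −2. Subtract (−2)·D = −4x² + 8x + 6. Remainder: 9.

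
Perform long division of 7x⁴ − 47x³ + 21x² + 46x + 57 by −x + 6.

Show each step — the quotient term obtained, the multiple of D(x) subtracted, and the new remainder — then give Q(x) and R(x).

Q(x) = −7x³ + 5x² + 9x + 8; R(x) = 9

Step 1: lead(7x⁴ − 47x³ + 21x² + 46x + 57) ÷ lead(D) = 7x⁴ ÷ −x = −7x³. Subtract (−7x³)·D = 7x⁴ − 42x³. Remainder: −5x³ + 21x² + 46x + 57.
Step 2: lead(−5x³ + 21x² + 46x + 57) ÷ lead(D) = −5x³ ÷ −x = 5x². Subtract (5x²)·D = −5x³ + 30x². Remainder: −9x² + 46x + 57.
Step 3: lead(−9x² + 46x + 57) ÷ lead(D) = −9x² ÷ −x = 9x. Subtract (9x)·D = −9x² + 54x. Remainder: −8x + 57.
Step 4: lead(−8x + 57) ÷ lead(D) = −8x ÷ −x = 8. Subtract (8)·D = −8x + 48. Remainder: 9.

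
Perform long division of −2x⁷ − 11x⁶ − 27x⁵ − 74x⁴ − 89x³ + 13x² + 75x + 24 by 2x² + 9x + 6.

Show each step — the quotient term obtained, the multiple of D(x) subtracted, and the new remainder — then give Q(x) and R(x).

Q(x) = −x⁵ − x⁴ − 6x³ − 7x² + 5x + 5; R(x) = −6

Step 1: lead(−2x⁷ − 11x⁶ − 27x⁵ − 74x⁴ − 89x³ + 13x² + 75x + 24) ÷ lead(D) = −2x⁷ ÷ 2x² = −x⁵. Subtract (−x⁵)·D = −2x⁷ − 9x⁶ − 6x⁵. Remainder: −2x⁶ − 21x⁵ − 74x⁴ − 89x³ + 13x² + 75x + 24.
Step 2: lead(−2x⁶ − 21x⁵ − 74x⁴ − 89x³ + 13x² + 75x + 24) ÷ lead(D) = −2x⁶ ÷ 2x² = −x⁴. Subtract (−x⁴)·D = −2x⁶ − 9x⁵ − 6x⁴. Remainder: −12x⁵ − 68x⁴ − 89x³ + 13x² + 75x + 24.
Step 3: lead(−12x⁵ − 68x⁴ − 89x³ + 13x² + 75x + 24) ÷ lead(D) = −12x⁵ ÷ 2x² = −6x³. Subtract (−6x³)·D = −12x⁵ − 54x⁴ − 36x³. Remainder: −14x⁴ − 53x³ + 13x² + 75x + 24.
Step 4: lead(−14x⁴ − 53x³ + 13x² + 75x + 24) ÷ lead(D) = −14x⁴ ÷ 2x² = −7x². Subtract (−7x²)·D = −14x⁴ − 63x³ − 42x². Remainder: 10x³ + 55x² + 75x + 24.
Step 5: lead(10x³ + 55x² + 75x + 24) ÷ lead(D) = 10x³ ÷ 2x² = 5x. Subtract (5x)·D = 10x³ + 45x² + 30x. Remainder: 10x² + 45x + 24.
Step 6: lead(10x² + 45x + 24) ÷ lead(D) = 10x² ÷ 2x² = 5. Subtract (5)·D = 10x² + 45x + 30. Remainder: −6.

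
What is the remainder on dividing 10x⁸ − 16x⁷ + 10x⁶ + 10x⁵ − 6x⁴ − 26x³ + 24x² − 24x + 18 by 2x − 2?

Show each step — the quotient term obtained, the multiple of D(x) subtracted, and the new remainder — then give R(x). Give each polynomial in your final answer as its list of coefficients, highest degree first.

R = [0]

Step 1: lead(10x⁸ − 16x⁷ + 10x⁶ + 10x⁵ − 6x⁴ − 26x³ + 24x² − 24x + 18) ÷ lead(D) = 10x⁸ ÷ 2x = 5x⁷. Subtract (5x⁷)·D = 10x⁸ − 10x⁷. Remainder: −6x⁷ + 10x⁶ + 10x⁵ − 6x⁴ − 26x³ + 24x² − 24x + 18.
Step 2: lead(−6x⁷ + 10x⁶ + 10x⁵ − 6x⁴ − 26x³ + 24x² − 24x + 18) ÷ lead(D) = −6x⁷ ÷ 2x = −3x⁶. Subtract (−3x⁶)·D = −6x⁷ + 6x⁶. Remainder: 4x⁶ + 10x⁵ − 6x⁴ − 26x³ + 24x² − 24x + 18.
Step 3: lead(4x⁶ + 10x⁵ − 6x⁴ − 26x³ + 24x² − 24x + 18) ÷ lead(D) = 4x⁶ ÷ 2x = 2x⁵. Subtract (2x⁵)·D = 4x⁶ − 4x⁵. Remainder: 14x⁵ − 6x⁴ − 26x³ + 24x² − 24x + 18.
Step 4: lead(14x⁵ − 6x⁴ − 26x³ + 24x² − 24x + 18) ÷ lead(D) = 14x⁵ ÷ 2x = 7x⁴. Subtract (7x⁴)·D = 14x⁵ − 14x⁴. Remainder: 8x⁴ − 26x³ + 24x² − 24x + 18.
Step 5: lead(8x⁴ − 26x³ + 24x² − 24x + 18) ÷ lead(D) = 8x⁴ ÷ 2x = 4x³. Subtract (4x³)·D = 8x⁴ − 8x³. Remainder: −18x³ + 24x² − 24x + 18.
Step 6: lead(−18x³ + 24x² − 24x + 18) ÷ lead(D) = −18x³ ÷ 2x = −9x². Subtract (−9x²)·D = −18x³ + 18x². Remainder: 6x² − 24x + 18.
Step 7: lead(6x² − 24x + 18) ÷ lead(D) = 6x² ÷ 2x = 3x. Subtract (3x)·D = 6x² − 6x. Remainder: −18x + 18.
Step 8: lead(−18x + 18) ÷ lead(D) = −18x ÷ 2x = −9. Subtract (−9)·D = −18x + 18. Remainder: 0.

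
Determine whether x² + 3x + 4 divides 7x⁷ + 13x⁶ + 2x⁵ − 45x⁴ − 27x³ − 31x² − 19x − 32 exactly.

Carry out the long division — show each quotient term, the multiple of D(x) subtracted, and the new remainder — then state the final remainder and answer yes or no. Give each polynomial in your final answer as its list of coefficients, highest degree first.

Step 1: lead(7x⁷ + 13x⁶ + 2x⁵ − 45x⁴ − 27x³ − 31x² − 19x − 32) ÷ lead(D) = 7x⁷ ÷ x² = 7x⁵. Subtract (7x⁵)·D = 7x⁷ + 21x⁶ + 28x⁵. Remainder: −8x⁶ − 26x⁵ − 45x⁴ − 27x³ − 31x² − 19x − 32.
Step 2: lead(−8x⁶ − 26x⁵ − 45x⁴ − 27x³ − 31x² − 19x − 32) ÷ lead(D) = −8x⁶ ÷ x² = −8x⁴. Subtract (−8x⁴)·D = −8x⁶ − 24x⁵ − 32x⁴. Remainder: −2x⁵ − 13x⁴ − 27x³ − 31x² − 19x − 32.
Step 3: lead(−2x⁵ − 13x⁴ − 27x³ − 31x² − 19x − 32) ÷ lead(D) = −2x⁵ ÷ x² = −2x³. Subtract (−2x³)·D = −2x⁵ − 6x⁴ − 8x³. Remainder: −7x⁴ − 19x³ − 31x² − 19x − 32.
Step 4: lead(−7x⁴ − 19x³ − 31x² − 19x − 32) ÷ lead(D) = −7x⁴ ÷ x² = −7x². Subtract (−7x²)·D = −7x⁴ − 21x³ − 28x². Remainder: 2x³ − 3x² − 19x − 32.
Step 5: lead(2x³ − 3x² − 19x − 32) ÷ lead(D) = 2x³ ÷ x² = 2x. Subtract (2x)·D = 2x³ + 6x² + 8x. Remainder: −9x² − 27x − 32.
Step 6: lead(−9x² − 27x − 32) ÷ lead(D) = −9x² ÷ x² = −9. Subtract (−9)·D = −9x² − 27x − 36. Remainder: 4.

R = [4], so D(x) is not a factor of P(x). no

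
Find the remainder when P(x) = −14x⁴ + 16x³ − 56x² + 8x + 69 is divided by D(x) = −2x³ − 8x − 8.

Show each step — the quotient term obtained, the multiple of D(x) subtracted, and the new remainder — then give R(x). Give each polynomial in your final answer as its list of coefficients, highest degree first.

Step 1: lead(−14x⁴ + 16x³ − 56x² + 8x + 69) ÷ lead(D) = −14x⁴ ÷ −2x³ = 7x. Subtract (7x)·D = −14x⁴ − 56x² − 56x. Remainder: 16x³ + 64x + 69.
Step 2: lead(16x³ + 64x + 69) ÷ lead(D) = 16x³ ÷ −2x³ = −8. Subtract (−8)·D = 16x³ + 64x + 64. Remainder: 5.

R = [5]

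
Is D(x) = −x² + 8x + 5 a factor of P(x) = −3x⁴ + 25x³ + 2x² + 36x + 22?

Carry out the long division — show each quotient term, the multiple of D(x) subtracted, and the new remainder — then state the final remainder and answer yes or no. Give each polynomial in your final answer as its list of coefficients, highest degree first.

R = [1, -3], so D(x) is not a factor of P(x). no

Step 1: lead(−3x⁴ + 25x³ + 2x² + 36x + 22) ÷ lead(D) = −3x⁴ ÷ −x² = 3x². Subtract (3x²)·D = −3x⁴ + 24x³ + 15x². Remainder: x³ − 13x² + 36x + 22.
Step 2: lead(x³ − 13x² + 36x + 22) ÷ lead(D) = x³ ÷ −x² = −x. Subtract (−x)·D = x³ − 8x² − 5x. Remainder: −5x² + 41x + 22.
Step 3: lead(−5x² + 41x + 22) ÷ lead(D) = −5x² ÷ −x² = 5. Subtract (5)·D = −5x² + 40x + 25. Remainder: x − 3.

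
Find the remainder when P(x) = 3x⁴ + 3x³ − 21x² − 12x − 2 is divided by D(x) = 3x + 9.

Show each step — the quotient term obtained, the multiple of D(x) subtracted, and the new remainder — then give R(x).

Step 1: lead(3x⁴ + 3x³ − 21x² − 12x − 2) ÷ lead(D) = 3x⁴ ÷ 3x = x³. Subtract (x³)·D = 3x⁴ + 9x³. Remainder: −6x³ − 21x² − 12x − 2.
Step 2: lead(−6x³ − 21x² − 12x − 2) ÷ lead(D) = −6x³ ÷ 3x = −2x². Subtract (−2x²)·D = −6x³ − 18x². Remainder: −3x² − 12x − 2.
Step 3: lead(−3x² − 12x − 2) ÷ lead(D) = −3x² ÷ 3x = −x. Subtract (−x)·D = −3x² − 9x. Remainder: −3x − 2.
Step 4: lead(−3x − 2) ÷ lead(D) = −3x ÷ 3x = −1. Subtract (−1)·D = −3x − 9. Remainder: 7.

R(x) = 7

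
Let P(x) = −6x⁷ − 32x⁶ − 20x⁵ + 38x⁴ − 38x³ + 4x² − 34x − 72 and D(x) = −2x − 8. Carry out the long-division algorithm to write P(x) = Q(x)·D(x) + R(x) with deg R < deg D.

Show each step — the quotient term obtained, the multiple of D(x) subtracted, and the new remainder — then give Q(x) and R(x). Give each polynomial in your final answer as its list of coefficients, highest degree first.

Q = [3, 4, -6, 5, -1, 2, 9]; R = [0]

Step 1: lead(−6x⁷ − 32x⁶ − 20x⁵ + 38x⁴ − 38x³ + 4x² − 34x − 72) ÷ lead(D) = −6x⁷ ÷ −2x = 3x⁶. Subtract (3x⁶)·D = −6x⁷ − 24x⁶. Remainder: −8x⁶ − 20x⁵ + 38x⁴ − 38x³ + 4x² − 34x − 72.
Step 2: lead(−8x⁶ − 20x⁵ + 38x⁴ − 38x³ + 4x² − 34x − 72) ÷ lead(D) = −8x⁶ ÷ −2x = 4x⁵. Subtract (4x⁵)·D = −8x⁶ − 32x⁵. Remainder: 12x⁵ + 38x⁴ − 38x³ + 4x² − 34x − 72.
Step 3: lead(12x⁵ + 38x⁴ − 38x³ + 4x² − 34x − 72) ÷ lead(D) = 12x⁵ ÷ −2x = −6x⁴. Subtract (−6x⁴)·D = 12x⁵ + 48x⁴. Remainder: −10x⁴ − 38x³ + 4x² − 34x − 72.
Step 4: lead(−10x⁴ − 38x³ + 4x² − 34x − 72) ÷ lead(D) = −10x⁴ ÷ −2x = 5x³. Subtract (5x³)·D = −10x⁴ − 40x³. Remainder: 2x³ + 4x² − 34x − 72.
Step 5: lead(2x³ + 4x² − 34x − 72) ÷ lead(D) = 2x³ ÷ −2x = −x². Subtract (−x²)·D = 2x³ + 8x². Remainder: −4x² − 34x − 72.
Step 6: lead(−4x² − 34x − 72) ÷ lead(D) = −4x² ÷ −2x = 2x. Subtract (2x)·D = −4x² − 16x. Remainder: −18x − 72.
Step 7: lead(−18x − 72) ÷ lead(D) = −18x ÷ −2x = 9. Subtract (9)·D = −18x − 72. Remainder: 0.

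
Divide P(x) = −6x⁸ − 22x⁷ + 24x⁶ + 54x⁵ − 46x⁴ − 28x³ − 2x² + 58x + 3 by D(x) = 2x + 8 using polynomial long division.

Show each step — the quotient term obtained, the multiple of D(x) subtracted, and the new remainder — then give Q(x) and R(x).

Q(x) = −3x⁷ + x⁶ + 8x⁵ − 5x⁴ − 3x³ − 2x² + 7x + 1; R(x) = −5

Step 1: lead(−6x⁸ − 22x⁷ + 24x⁶ + 54x⁵ − 46x⁴ − 28x³ − 2x² + 58x + 3) ÷ lead(D) = −6x⁸ ÷ 2x = −3x⁷. Subtract (−3x⁷)·D = −6x⁸ − 24x⁷. Remainder: 2x⁷ + 24x⁶ + 54x⁵ − 46x⁴ − 28x³ − 2x² + 58x + 3.
Step 2: lead(2x⁷ + 24x⁶ + 54x⁵ − 46x⁴ − 28x³ − 2x² + 58x + 3) ÷ lead(D) = 2x⁷ ÷ 2x = x⁶. Subtract (x⁶)·D = 2x⁷ + 8x⁶. Remainder: 16x⁶ + 54x⁵ − 46x⁴ − 28x³ − 2x² + 58x + 3.
Step 3: lead(16x⁶ + 54x⁵ − 46x⁴ − 28x³ − 2x² + 58x + 3) ÷ lead(D) = 16x⁶ ÷ 2x = 8x⁵. Subtract (8x⁵)·D = 16x⁶ + 64x⁵. Remainder: −10x⁵ − 46x⁴ − 28x³ − 2x² + 58x + 3.
Step 4: lead(−10x⁵ − 46x⁴ − 28x³ − 2x² + 58x + 3) ÷ lead(D) = −10x⁵ ÷ 2x = −5x⁴. Subtract (−5x⁴)·D = −10x⁵ − 40x⁴. Remainder: −6x⁴ − 28x³ − 2x² + 58x + 3.
Step 5: lead(−6x⁴ − 28x³ − 2x² + 58x + 3) ÷ lead(D) = −6x⁴ ÷ 2x = −3x³. Subtract (−3x³)·D = −6x⁴ − 24x³. Remainder: −4x³ − 2x² + 58x + 3.
Step 6: lead(−4x³ − 2x² + 58x + 3) ÷ lead(D) = −4x³ ÷ 2x = −2x². Subtract (−2x²)·D = −4x³ − 16x². Remainder: 14x² + 58x + 3.
Step 7: lead(14x² + 58x + 3) ÷ lead(D) = 14x² ÷ 2x = 7x. Subtract (7x)·D = 14x² + 56x. Remainder: 2x + 3.
Step 8: lead(2x + 3) ÷ lead(D) = 2x ÷ 2x = 1. Subtract (1)·D = 2x + 8. Remainder: −5.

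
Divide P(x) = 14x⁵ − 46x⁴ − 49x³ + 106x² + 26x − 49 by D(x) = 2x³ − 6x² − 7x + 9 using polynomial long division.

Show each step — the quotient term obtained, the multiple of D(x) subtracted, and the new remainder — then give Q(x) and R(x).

Q(x) = 7x² − 2x − 6; R(x) = −7x² + 2x + 5

Step 1: lead(14x⁵ − 46x⁴ − 49x³ + 106x² + 26x − 49) ÷ lead(D) = 14x⁵ ÷ 2x³ = 7x². Subtract (7x²)·D = 14x⁵ − 42x⁴ − 49x³ + 63x². Remainder: −4x⁴ + 43x² + 26x − 49.
Step 2: lead(−4x⁴ + 43x² + 26x − 49) ÷ lead(D) = −4x⁴ ÷ 2x³ = −2x. Subtract (−2x)·D = −4x⁴ + 12x³ + 14x² − 18x. Remainder: −12x³ + 29x² + 44x − 49.
Step 3: lead(−12x³ + 29x² + 44x − 49) ÷ lead(D) = −12x³ ÷ 2x³ = −6. Subtract (−6)·D = −12x³ + 36x² + 42x − 54. Remainder: −7x² + 2x + 5.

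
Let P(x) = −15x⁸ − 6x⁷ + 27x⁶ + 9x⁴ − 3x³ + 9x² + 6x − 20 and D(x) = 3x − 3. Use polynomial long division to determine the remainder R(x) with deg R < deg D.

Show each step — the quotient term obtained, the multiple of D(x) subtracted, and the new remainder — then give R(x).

Step 1: lead(−15x⁸ − 6x⁷ + 27x⁶ + 9x⁴ − 3x³ + 9x² + 6x − 20) ÷ lead(D) = −15x⁸ ÷ 3x = −5x⁷. Subtract (−5x⁷)·D = −15x⁸ + 15x⁷. Remainder: −21x⁷ + 27x⁶ + 9x⁴ − 3x³ + 9x² + 6x − 20.
Step 2: lead(−21x⁷ + 27x⁶ + 9x⁴ − 3x³ + 9x² + 6x − 20) ÷ lead(D) = −21x⁷ ÷ 3x = −7x⁶. Subtract (−7x⁶)·D = −21x⁷ + 21x⁶. Remainder: 6x⁶ + 9x⁴ − 3x³ + 9x² + 6x − 20.
Step 3: lead(6x⁶ + 9x⁴ − 3x³ + 9x² + 6x − 20) ÷ lead(D) = 6x⁶ ÷ 3x = 2x⁵. Subtract (2x⁵)·D = 6x⁶ − 6x⁵. Remainder: 6x⁵ + 9x⁴ − 3x³ + 9x² + 6x − 20.
Step 4: lead(6x⁵ + 9x⁴ − 3x³ + 9x² + 6x − 20) ÷ lead(D) = 6x⁵ ÷ 3x = 2x⁴. Subtract (2x⁴)·D = 6x⁵ − 6x⁴. Remainder: 15x⁴ − 3x³ + 9x² + 6x − 20.
Step 5: lead(15x⁴ − 3x³ + 9x² + 6x − 20) ÷ lead(D) = 15x⁴ ÷ 3x = 5x³. Subtract (5x³)·D = 15x⁴ − 15x³. Remainder: 12x³ + 9x² + 6x − 20.
Step 6: lead(12x³ + 9x² + 6x − 20) ÷ lead(D) = 12x³ ÷ 3x = 4x². Subtract (4x²)·D = 12x³ − 12x². Remainder: 21x² + 6x − 20.
Step 7: lead(21x² + 6x − 20) ÷ lead(D) = 21x² ÷ 3x = 7x. Subtract (7x)·D = 21x² − 21x. Remainder: 27x − 20.
Step 8: lead(27x − 20) ÷ lead(D) = 27x ÷ 3x = 9. Subtract (9)·D = 27x − 27. Remainder: 7.

R(x) = 7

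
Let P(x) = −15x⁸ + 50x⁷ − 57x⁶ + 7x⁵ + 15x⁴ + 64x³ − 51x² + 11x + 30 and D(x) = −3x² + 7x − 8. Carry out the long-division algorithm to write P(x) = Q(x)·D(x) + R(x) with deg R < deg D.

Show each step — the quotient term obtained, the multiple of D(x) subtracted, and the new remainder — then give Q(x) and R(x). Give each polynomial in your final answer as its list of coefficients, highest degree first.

Q = [5, -5, -6, -3, 4, -4, -3]; R = [6]

Step 1: lead(−15x⁸ + 50x⁷ − 57x⁶ + 7x⁵ + 15x⁴ + 64x³ − 51x² + 11x + 30) ÷ lead(D) = −15x⁸ ÷ −3x² = 5x⁶. Subtract (5x⁶)·D = −15x⁸ + 35x⁷ − 40x⁶. Remainder: 15x⁷ − 17x⁶ + 7x⁵ + 15x⁴ + 64x³ − 51x² + 11x + 30.
Step 2: lead(15x⁷ − 17x⁶ + 7x⁵ + 15x⁴ + 64x³ − 51x² + 11x + 30) ÷ lead(D) = 15x⁷ ÷ −3x² = −5x⁵. Subtract (−5x⁵)·D = 15x⁷ − 35x⁶ + 40x⁵. Remainder: 18x⁶ − 33x⁵ + 15x⁴ + 64x³ − 51x² + 11x + 30.
Step 3: lead(18x⁶ − 33x⁵ + 15x⁴ + 64x³ − 51x² + 11x + 30) ÷ lead(D) = 18x⁶ ÷ −3x² = −6x⁴. Subtract (−6x⁴)·D = 18x⁶ − 42x⁵ + 48x⁴. Remainder: 9x⁵ − 33x⁴ + 64x³ − 51x² + 11x + 30.
Step 4: lead(9x⁵ − 33x⁴ + 64x³ − 51x² + 11x + 30) ÷ lead(D) = 9x⁵ ÷ −3x² = −3x³. Subtract (−3x³)·D = 9x⁵ − 21x⁴ + 24x³. Remainder: −12x⁴ + 40x³ − 51x² + 11x + 30.
Step 5: lead(−12x⁴ + 40x³ − 51x² + 11x + 30) ÷ lead(D) = −12x⁴ ÷ −3x² = 4x². Subtract (4x²)·D = −12x⁴ + 28x³ − 32x². Remainder: 12x³ − 19x² + 11x + 30.
Step 6: lead(12x³ − 19x² + 11x + 30) ÷ lead(D) = 12x³ ÷ −3x² = −4x. Subtract (−4x)·D = 12x³ − 28x² + 32x. Remainder: 9x² − 21x + 30.
Step 7: lead(9x² − 21x + 30) ÷ lead(D) = 9x² ÷ −3x² = −3. Subtract (−3)·D = 9x² − 21x + 24. Remainder: 6.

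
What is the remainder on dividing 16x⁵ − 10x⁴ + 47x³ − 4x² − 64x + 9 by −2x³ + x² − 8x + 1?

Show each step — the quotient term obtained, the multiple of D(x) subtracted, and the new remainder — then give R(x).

Step 1: lead(16x⁵ − 10x⁴ + 47x³ − 4x² − 64x + 9) ÷ lead(D) = 16x⁵ ÷ −2x³ = −8x². Subtract (−8x²)·D = 16x⁵ − 8x⁴ + 64x³ − 8x². Remainder: −2x⁴ − 17x³ + 4x² − 64x + 9.
Step 2: lead(−2x⁴ − 17x³ + 4x² − 64x + 9) ÷ lead(D) = −2x⁴ ÷ −2x³ = x. Subtract (x)·D = −2x⁴ + x³ − 8x² + x. Remainder: −18x³ + 12x² − 65x + 9.
Step 3: lead(−18x³ + 12x² − 65x + 9) ÷ lead(D) = −18x³ ÷ −2x³ = 9. Subtract (9)·D = −18x³ + 9x² − 72x + 9. Remainder: 3x² + 7x.

R(x) = 3x² + 7x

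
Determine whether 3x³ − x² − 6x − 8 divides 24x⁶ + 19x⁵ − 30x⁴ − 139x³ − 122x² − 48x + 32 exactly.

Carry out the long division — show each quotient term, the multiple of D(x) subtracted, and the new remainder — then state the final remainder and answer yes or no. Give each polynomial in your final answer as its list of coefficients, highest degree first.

R = [0], so D(x) is a factor of P(x). yes

Step 1: lead(24x⁶ + 19x⁵ − 30x⁴ − 139x³ − 122x² − 48x + 32) ÷ lead(D) = 24x⁶ ÷ 3x³ = 8x³. Subtract (8x³)·D = 24x⁶ − 8x⁵ − 48x⁴ − 64x³. Remainder: 27x⁵ + 18x⁴ − 75x³ − 122x² − 48x + 32.
Step 2: lead(27x⁵ + 18x⁴ − 75x³ − 122x² − 48x + 32) ÷ lead(D) = 27x⁵ ÷ 3x³ = 9x². Subtract (9x²)·D = 27x⁵ − 9x⁴ − 54x³ − 72x². Remainder: 27x⁴ − 21x³ − 50x² − 48x + 32.
Step 3: lead(27x⁴ − 21x³ − 50x² − 48x + 32) ÷ lead(D) = 27x⁴ ÷ 3x³ = 9x. Subtract (9x)·D = 27x⁴ − 9x³ − 54x² − 72x. Remainder: −12x³ + 4x² + 24x + 32.
Step 4: lead(−12x³ + 4x² + 24x + 32) ÷ lead(D) = −12x³ ÷ 3x³ = −4. Subtract (−4)·D = −12x³ + 4x² + 24x + 32. Remainder: 0.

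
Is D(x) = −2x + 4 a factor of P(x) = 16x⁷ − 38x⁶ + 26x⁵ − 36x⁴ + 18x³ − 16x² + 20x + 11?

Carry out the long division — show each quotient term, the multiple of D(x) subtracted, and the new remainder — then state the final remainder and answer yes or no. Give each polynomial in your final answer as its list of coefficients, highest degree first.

Step 1: lead(16x⁷ − 38x⁶ + 26x⁵ − 36x⁴ + 18x³ − 16x² + 20x + 11) ÷ lead(D) = 16x⁷ ÷ −2x = −8x⁶. Subtract (−8x⁶)·D = 16x⁷ − 32x⁶. Remainder: −6x⁶ + 26x⁵ − 36x⁴ + 18x³ − 16x² + 20x + 11.
Step 2: lead(−6x⁶ + 26x⁵ − 36x⁴ + 18x³ − 16x² + 20x + 11) ÷ lead(D) = −6x⁶ ÷ −2x = 3x⁵. Subtract (3x⁵)·D = −6x⁶ + 12x⁵. Remainder: 14x⁵ − 36x⁴ + 18x³ − 16x² + 20x + 11.
Step 3: lead(14x⁵ − 36x⁴ + 18x³ − 16x² + 20x + 11) ÷ lead(D) = 14x⁵ ÷ −2x = −7x⁴. Subtract (−7x⁴)·D = 14x⁵ − 28x⁴. Remainder: −8x⁴ + 18x³ − 16x² + 20x + 11.
Step 4: lead(−8x⁴ + 18x³ − 16x² + 20x + 11) ÷ lead(D) = −8x⁴ ÷ −2x = 4x³. Subtract (4x³)·D = −8x⁴ + 16x³. Remainder: 2x³ − 16x² + 20x + 11.
Step 5: lead(2x³ − 16x² + 20x + 11) ÷ lead(D) = 2x³ ÷ −2x = −x². Subtract (−x²)·D = 2x³ − 4x². Remainder: −12x² + 20x + 11.
Step 6: lead(−12x² + 20x + 11) ÷ lead(D) = −12x² ÷ −2x = 6x. Subtract (6x)·D = −12x² + 24x. Remainder: −4x + 11.
Step 7: lead(−4x + 11) ÷ lead(D) = −4x ÷ −2x = 2. Subtract (2)·D = −4x + 8. Remainder: 3.

R = [3], so D(x) is not a factor of P(x). no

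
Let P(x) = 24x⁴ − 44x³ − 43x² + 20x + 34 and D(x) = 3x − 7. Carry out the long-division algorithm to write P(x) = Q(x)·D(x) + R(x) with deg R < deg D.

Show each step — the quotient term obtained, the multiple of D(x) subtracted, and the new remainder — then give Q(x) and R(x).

Step 1: lead(24x⁴ − 44x³ − 43x² + 20x + 34) ÷ lead(D) = 24x⁴ ÷ 3x = 8x³. Subtract (8x³)·D = 24x⁴ − 56x³. Remainder: 12x³ − 43x² + 20x + 34.
Step 2: lead(12x³ − 43x² + 20x + 34) ÷ lead(D) = 12x³ ÷ 3x = 4x². Subtract (4x²)·D = 12x³ − 28x². Remainder: −15x² + 20x + 34.
Step 3: lead(−15x² + 20x + 34) ÷ lead(D) = −15x² ÷ 3x = −5x. Subtract (−5x)·D = −15x² + 35x. Remainder: −15x + 34.
Step 4: lead(−15x + 34) ÷ lead(D) = −15x ÷ 3x = −5. Subtract (−5)·D = −15x + 35. Remainder: −1.

Q(x) = 8x³ + 4x² − 5x − 5; R(x) = −1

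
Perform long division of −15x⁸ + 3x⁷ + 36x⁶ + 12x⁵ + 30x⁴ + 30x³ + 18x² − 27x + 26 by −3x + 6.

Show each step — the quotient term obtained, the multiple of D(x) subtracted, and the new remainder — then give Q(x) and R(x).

Step 1: lead(−15x⁸ + 3x⁷ + 36x⁶ + 12x⁵ + 30x⁴ + 30x³ + 18x² − 27x + 26) ÷ lead(D) = −15x⁸ ÷ −3x = 5x⁷. Subtract (5x⁷)·D = −15x⁸ + 30x⁷. Remainder: −27x⁷ + 36x⁶ + 12x⁵ + 30x⁴ + 30x³ + 18x² − 27x + 26.
Step 2: lead(−27x⁷ + 36x⁶ + 12x⁵ + 30x⁴ + 30x³ + 18x² − 27x + 26) ÷ lead(D) = −27x⁷ ÷ −3x = 9x⁶. Subtract (9x⁶)·D = −27x⁷ + 54x⁶. Remainder: −18x⁶ + 12x⁵ + 30x⁴ + 30x³ + 18x² − 27x + 26.
Step 3: lead(−18x⁶ + 12x⁵ + 30x⁴ + 30x³ + 18x² − 27x + 26) ÷ lead(D) = −18x⁶ ÷ −3x = 6x⁵. Subtract (6x⁵)·D = −18x⁶ + 36x⁵. Remainder: −24x⁵ + 30x⁴ + 30x³ + 18x² − 27x + 26.
Step 4: lead(−24x⁵ + 30x⁴ + 30x³ + 18x² − 27x + 26) ÷ lead(D) = −24x⁵ ÷ −3x = 8x⁴. Subtract (8x⁴)·D = −24x⁵ + 48x⁴. Remainder: −18x⁴ + 30x³ + 18x² − 27x + 26.
Step 5: lead(−18x⁴ + 30x³ + 18x² − 27x + 26) ÷ lead(D) = −18x⁴ ÷ −3x = 6x³. Subtract (6x³)·D = −18x⁴ + 36x³. Remainder: −6x³ + 18x² − 27x + 26.
Step 6: lead(−6x³ + 18x² − 27x + 26) ÷ lead(D) = −6x³ ÷ −3x = 2x². Subtract (2x²)·D = −6x³ + 12x². Remainder: 6x² − 27x + 26.
Step 7: lead(6x² − 27x + 26) ÷ lead(D) = 6x² ÷ −3x = −2x. Subtract (−2x)·D = 6x² − 12x. Remainder: −15x + 26.
Step 8: lead(−15x + 26) ÷ lead(D) = −15x ÷ −3x = 5. Subtract (5)·D = −15x + 30. Remainder: −4.

Q(x) = 5x⁷ + 9x⁶ + 6x⁵ + 8x⁴ + 6x³ + 2x² − 2x + 5; R(x) = −4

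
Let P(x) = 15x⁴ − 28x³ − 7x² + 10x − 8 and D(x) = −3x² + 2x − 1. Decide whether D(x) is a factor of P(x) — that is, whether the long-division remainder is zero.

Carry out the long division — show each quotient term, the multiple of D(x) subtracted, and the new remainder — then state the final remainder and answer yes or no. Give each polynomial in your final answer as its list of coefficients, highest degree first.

R = [0], so D(x) is a factor of P(x). yes

Step 1: lead(15x⁴ − 28x³ − 7x² + 10x − 8) ÷ lead(D) = 15x⁴ ÷ −3x² = −5x². Subtract (−5x²)·D = 15x⁴ − 10x³ + 5x². Remainder: −18x³ − 12x² + 10x − 8.
Step 2: lead(−18x³ − 12x² + 10x − 8) ÷ lead(D) = −18x³ ÷ −3x² = 6x. Subtract (6x)·D = −18x³ + 12x² − 6x. Remainder: −24x² + 16x − 8.
Step 3: lead(−24x² + 16x − 8) ÷ lead(D) = −24x² ÷ −3x² = 8. Subtract (8)·D = −24x² + 16x − 8. Remainder: 0.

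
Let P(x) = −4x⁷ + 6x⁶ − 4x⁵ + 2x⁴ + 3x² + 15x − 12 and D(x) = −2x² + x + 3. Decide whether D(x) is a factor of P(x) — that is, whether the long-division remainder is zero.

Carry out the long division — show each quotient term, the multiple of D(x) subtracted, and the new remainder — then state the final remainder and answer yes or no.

R(x) = 2x − 6, so D(x) is not a factor of P(x). no

Step 1: lead(−4x⁷ + 6x⁶ − 4x⁵ + 2x⁴ + 3x² + 15x − 12) ÷ lead(D) = −4x⁷ ÷ −2x² = 2x⁵. Subtract (2x⁵)·D = −4x⁷ + 2x⁶ + 6x⁵. Remainder: 4x⁶ − 10x⁵ + 2x⁴ + 3x² + 15x − 12.
Step 2: lead(4x⁶ − 10x⁵ + 2x⁴ + 3x² + 15x − 12) ÷ lead(D) = 4x⁶ ÷ −2x² = −2x⁴. Subtract (−2x⁴)·D = 4x⁶ − 2x⁵ − 6x⁴. Remainder: −8x⁵ + 8x⁴ + 3x² + 15x − 12.
Step 3: lead(−8x⁵ + 8x⁴ + 3x² + 15x − 12) ÷ lead(D) = −8x⁵ ÷ −2x² = 4x³. Subtract (4x³)·D = −8x⁵ + 4x⁴ + 12x³. Remainder: 4x⁴ − 12x³ + 3x² + 15x − 12.
Step 4: lead(4x⁴ − 12x³ + 3x² + 15x − 12) ÷ lead(D) = 4x⁴ ÷ −2x² = −2x². Subtract (−2x²)·D = 4x⁴ − 2x³ − 6x². Remainder: −10x³ + 9x² + 15x − 12.
Step 5: lead(−10x³ + 9x² + 15x − 12) ÷ lead(D) = −10x³ ÷ −2x² = 5x. Subtract (5x)·D = −10x³ + 5x² + 15x. Remainder: 4x² − 12.
Step 6: lead(4x² − 12) ÷ lead(D) = 4x² ÷ −2x² = −2. Subtract (−2)·D = 4x² − 2x − 6. Remainder: 2x − 6.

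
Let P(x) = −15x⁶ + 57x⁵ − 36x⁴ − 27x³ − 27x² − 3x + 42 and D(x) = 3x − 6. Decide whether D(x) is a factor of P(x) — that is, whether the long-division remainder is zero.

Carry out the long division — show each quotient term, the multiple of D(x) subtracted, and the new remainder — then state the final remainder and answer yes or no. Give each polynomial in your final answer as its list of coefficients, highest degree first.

R = [0], so D(x) is a factor of P(x). yes

Step 1: lead(−15x⁶ + 57x⁵ − 36x⁴ − 27x³ − 27x² − 3x + 42) ÷ lead(D) = −15x⁶ ÷ 3x = −5x⁵. Subtract (−5x⁵)·D = −15x⁶ + 30x⁵. Remainder: 27x⁵ − 36x⁴ − 27x³ − 27x² − 3x + 42.
Step 2: lead(27x⁵ − 36x⁴ − 27x³ − 27x² − 3x + 42) ÷ lead(D) = 27x⁵ ÷ 3x = 9x⁴. Subtract (9x⁴)·D = 27x⁵ − 54x⁴. Remainder: 18x⁴ − 27x³ − 27x² − 3x + 42.
Step 3: lead(18x⁴ − 27x³ − 27x² − 3x + 42) ÷ lead(D) = 18x⁴ ÷ 3x = 6x³. Subtract (6x³)·D = 18x⁴ − 36x³. Remainder: 9x³ − 27x² − 3x + 42.
Step 4: lead(9x³ − 27x² − 3x + 42) ÷ lead(D) = 9x³ ÷ 3x = 3x². Subtract (3x²)·D = 9x³ − 18x². Remainder: −9x² − 3x + 42.
Step 5: lead(−9x² − 3x + 42) ÷ lead(D) = −9x² ÷ 3x = −3x. Subtract (−3x)·D = −9x² + 18x. Remainder: −21x + 42.
Step 6: lead(−21x + 42) ÷ lead(D) = −21x ÷ 3x = −7. Subtract (−7)·D = −21x + 42. Remainder: 0.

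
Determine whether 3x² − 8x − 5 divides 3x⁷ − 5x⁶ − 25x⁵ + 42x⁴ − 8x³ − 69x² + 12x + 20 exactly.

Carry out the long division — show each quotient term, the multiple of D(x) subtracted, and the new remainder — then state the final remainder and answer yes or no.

Step 1: lead(3x⁷ − 5x⁶ − 25x⁵ + 42x⁴ − 8x³ − 69x² + 12x + 20) ÷ lead(D) = 3x⁷ ÷ 3x² = x⁵. Subtract (x⁵)·D = 3x⁷ − 8x⁶ − 5x⁵. Remainder: 3x⁶ − 20x⁵ + 42x⁴ − 8x³ − 69x² + 12x + 20.
Step 2: lead(3x⁶ − 20x⁵ + 42x⁴ − 8x³ − 69x² + 12x + 20) ÷ lead(D) = 3x⁶ ÷ 3x² = x⁴. Subtract (x⁴)·D = 3x⁶ − 8x⁵ − 5x⁴. Remainder: −12x⁵ + 47x⁴ − 8x³ − 69x² + 12x + 20.
Step 3: lead(−12x⁵ + 47x⁴ − 8x³ − 69x² + 12x + 20) ÷ lead(D) = −12x⁵ ÷ 3x² = −4x³. Subtract (−4x³)·D = −12x⁵ + 32x⁴ + 20x³. Remainder: 15x⁴ − 28x³ − 69x² + 12x + 20.
Step 4: lead(15x⁴ − 28x³ − 69x² + 12x + 20) ÷ lead(D) = 15x⁴ ÷ 3x² = 5x². Subtract (5x²)·D = 15x⁴ − 40x³ − 25x². Remainder: 12x³ − 44x² + 12x + 20.
Step 5: lead(12x³ − 44x² + 12x + 20) ÷ lead(D) = 12x³ ÷ 3x² = 4x. Subtract (4x)·D = 12x³ − 32x² − 20x. Remainder: −12x² + 32x + 20.
Step 6: lead(−12x² + 32x + 20) ÷ lead(D) = −12x² ÷ 3x² = −4. Subtract (−4)·D = −12x² + 32x + 20. Remainder: 0.

R(x) = 0, so D(x) is a factor of P(x). yes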